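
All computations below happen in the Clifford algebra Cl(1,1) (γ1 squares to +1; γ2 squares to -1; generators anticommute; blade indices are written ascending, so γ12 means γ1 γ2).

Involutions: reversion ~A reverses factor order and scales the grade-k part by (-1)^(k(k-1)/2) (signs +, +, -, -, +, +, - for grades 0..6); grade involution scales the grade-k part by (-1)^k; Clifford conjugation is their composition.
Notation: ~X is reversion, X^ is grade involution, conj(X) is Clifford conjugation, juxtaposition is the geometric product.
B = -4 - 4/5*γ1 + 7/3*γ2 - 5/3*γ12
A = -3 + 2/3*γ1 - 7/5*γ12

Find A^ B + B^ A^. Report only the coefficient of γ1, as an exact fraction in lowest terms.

first term: 223/15 + 25/3*γ1 - 1577/225*γ2 + 407/45*γ12
second term: 69/5 + 53/15*γ1 + 1073/225*γ2 + 407/45*γ12
Answer: 178/15


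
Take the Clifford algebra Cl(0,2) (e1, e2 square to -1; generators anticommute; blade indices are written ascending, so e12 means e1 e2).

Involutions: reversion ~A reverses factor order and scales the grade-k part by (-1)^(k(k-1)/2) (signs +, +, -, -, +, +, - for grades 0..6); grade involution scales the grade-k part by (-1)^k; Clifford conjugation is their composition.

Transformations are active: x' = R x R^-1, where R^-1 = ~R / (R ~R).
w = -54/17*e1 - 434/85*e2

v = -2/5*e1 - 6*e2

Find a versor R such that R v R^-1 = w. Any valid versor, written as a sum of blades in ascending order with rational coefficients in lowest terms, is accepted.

A norm check does it: q(v) = q(w) = -904/25, hence R = v + w = -304/85*e1 - 944/85*e2 realises the map — parallel part kept, (v - w)/2 negated, v carried to w.
Answer: -304/85*e1 - 944/85*e2


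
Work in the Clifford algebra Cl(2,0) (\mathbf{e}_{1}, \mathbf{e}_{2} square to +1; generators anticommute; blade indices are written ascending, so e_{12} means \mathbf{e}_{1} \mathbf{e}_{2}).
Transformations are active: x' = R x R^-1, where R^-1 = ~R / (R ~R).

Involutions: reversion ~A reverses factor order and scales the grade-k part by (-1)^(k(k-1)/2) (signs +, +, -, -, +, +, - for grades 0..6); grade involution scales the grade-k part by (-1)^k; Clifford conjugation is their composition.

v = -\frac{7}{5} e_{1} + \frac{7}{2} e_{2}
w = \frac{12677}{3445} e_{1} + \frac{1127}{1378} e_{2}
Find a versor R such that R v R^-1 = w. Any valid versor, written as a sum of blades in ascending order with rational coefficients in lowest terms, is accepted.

Since q(v) = q(w) = \frac{1421}{100}, the sum R = v + w = \frac{7854}{3445} e_{1} + \frac{2975}{689} e_{2} does the job whenever invertible.
Answer: \frac{7854}{3445} e_{1} + \frac{2975}{689} e_{2}


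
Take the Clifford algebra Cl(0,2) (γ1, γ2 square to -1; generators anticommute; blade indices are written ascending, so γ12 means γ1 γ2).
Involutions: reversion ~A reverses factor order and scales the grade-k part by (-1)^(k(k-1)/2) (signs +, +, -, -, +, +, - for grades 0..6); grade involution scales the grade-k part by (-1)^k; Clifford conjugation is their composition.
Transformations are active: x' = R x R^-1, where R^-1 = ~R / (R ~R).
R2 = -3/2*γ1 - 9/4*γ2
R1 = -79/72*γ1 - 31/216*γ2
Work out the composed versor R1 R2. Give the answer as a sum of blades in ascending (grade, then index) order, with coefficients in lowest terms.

Distribute over the terms of R1 (each basis-blade product reordered to ascending indices, repeated generators contracted through their squares):
(-79/72*γ1) R2 = -79/48 + 79/32*γ12
(-31/216*γ2) R2 = -31/96 - 31/144*γ12
Summing the partial products and collecting blades:
Answer: -63/32 + 649/288*γ12


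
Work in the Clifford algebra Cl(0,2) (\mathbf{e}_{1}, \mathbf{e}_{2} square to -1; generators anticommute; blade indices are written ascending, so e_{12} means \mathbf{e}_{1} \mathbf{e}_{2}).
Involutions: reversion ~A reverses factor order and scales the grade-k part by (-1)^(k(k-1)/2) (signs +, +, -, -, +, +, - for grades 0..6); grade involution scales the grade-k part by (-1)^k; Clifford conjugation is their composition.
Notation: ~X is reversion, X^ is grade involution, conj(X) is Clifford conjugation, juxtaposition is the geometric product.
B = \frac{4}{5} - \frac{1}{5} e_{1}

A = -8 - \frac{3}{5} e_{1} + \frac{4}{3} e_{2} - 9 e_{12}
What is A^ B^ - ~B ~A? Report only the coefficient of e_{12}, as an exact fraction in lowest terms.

first term: -\frac{163}{25} - \frac{28}{25} e_{1} - \frac{43}{15} e_{2} - \frac{104}{15} e_{12}
second term: -\frac{163}{25} + \frac{28}{25} e_{1} + \frac{43}{15} e_{2} + \frac{104}{15} e_{12}
Answer: -\frac{208}{15}


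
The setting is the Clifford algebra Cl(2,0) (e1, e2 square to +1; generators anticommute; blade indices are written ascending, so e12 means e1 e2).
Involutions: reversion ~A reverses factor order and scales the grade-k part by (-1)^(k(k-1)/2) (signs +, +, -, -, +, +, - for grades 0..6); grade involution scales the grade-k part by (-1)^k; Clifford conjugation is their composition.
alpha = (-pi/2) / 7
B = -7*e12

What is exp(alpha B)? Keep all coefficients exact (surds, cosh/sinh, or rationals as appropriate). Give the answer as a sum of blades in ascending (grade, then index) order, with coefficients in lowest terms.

B^2 = (-7)^2*(e12)^2 = 49*(-1) = -49 (a basis 2-blade squares to minus the product of its generators' squares).
B^2 = -49 — the series telescopes trigonometrically here: l = 7, alpha*l = -pi/2, so exp(alpha B) = cos(-pi/2) + (sin(-pi/2)/7)*B = 0 + (-1/7)*B.
Answer: e12


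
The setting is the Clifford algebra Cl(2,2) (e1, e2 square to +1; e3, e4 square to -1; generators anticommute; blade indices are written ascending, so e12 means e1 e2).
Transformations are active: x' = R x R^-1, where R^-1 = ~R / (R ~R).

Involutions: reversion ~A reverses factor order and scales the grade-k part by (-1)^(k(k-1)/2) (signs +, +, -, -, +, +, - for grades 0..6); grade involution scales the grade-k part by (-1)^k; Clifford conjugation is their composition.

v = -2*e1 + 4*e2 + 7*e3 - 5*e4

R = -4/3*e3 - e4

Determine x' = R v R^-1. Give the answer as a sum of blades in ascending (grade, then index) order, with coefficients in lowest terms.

~R = -4/3*e3 - e4, and R ~R = -25/9, so R^-1 = ~R / (-25/9).
R v = 13/3 - 8/3*e13 - 2*e14 + 16/3*e23 + 4*e24 + 41/3*e34
Answer: 2*e1 - 4*e2 - 71/25*e3 + 203/25*e4


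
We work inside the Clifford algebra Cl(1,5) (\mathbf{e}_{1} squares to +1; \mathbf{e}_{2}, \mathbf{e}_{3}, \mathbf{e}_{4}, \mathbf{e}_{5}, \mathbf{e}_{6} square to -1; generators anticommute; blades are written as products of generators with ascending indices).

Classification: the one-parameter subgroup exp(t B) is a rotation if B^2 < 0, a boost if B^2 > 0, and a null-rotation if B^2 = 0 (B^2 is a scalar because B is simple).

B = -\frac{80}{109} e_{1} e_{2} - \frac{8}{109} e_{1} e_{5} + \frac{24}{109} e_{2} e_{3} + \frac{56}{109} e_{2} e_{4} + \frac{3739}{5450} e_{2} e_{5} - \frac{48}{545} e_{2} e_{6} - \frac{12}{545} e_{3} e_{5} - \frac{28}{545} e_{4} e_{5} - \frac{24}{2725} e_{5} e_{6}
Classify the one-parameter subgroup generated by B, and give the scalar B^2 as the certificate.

B^2 term by term: the squares give (-\frac{80}{109})^2*(e_{1} e_{2})^2 + (-\frac{8}{109})^2*(e_{1} e_{5})^2 + (\frac{24}{109})^2*(e_{2} e_{3})^2 + (\frac{56}{109})^2*(e_{2} e_{4})^2 + (\frac{3739}{5450})^2*(e_{2} e_{5})^2 + (-\frac{48}{545})^2*(e_{2} e_{6})^2 + (-\frac{12}{545})^2*(e_{3} e_{5})^2 + (-\frac{28}{545})^2*(e_{4} e_{5})^2 + (-\frac{24}{2725})^2*(e_{5} e_{6})^2 = \frac{6400}{11881}*(+1) + \frac{64}{11881}*(+1) + \frac{576}{11881}*(-1) + \frac{3136}{11881}*(-1) + \frac{13980121}{29702500}*(-1) + \frac{2304}{297025}*(-1) + \frac{144}{297025}*(-1) + \frac{784}{297025}*(-1) + \frac{576}{7425625}*(-1) = -\frac{1}{4} (each basis 2-blade squares to minus the product of its generators' squares); cross terms between blades sharing an index anticommute and cancel; the commuting (index-disjoint) pairs give grade-4 terms 2*c*c'*(blade product), which cancel blade by blade — e_{1} e_{2} e_{3} e_{5}: \frac{384}{11881} - \frac{384}{11881} = 0; e_{1} e_{2} e_{4} e_{5}: \frac{896}{11881} - \frac{896}{11881} = 0; e_{1} e_{2} e_{5} e_{6}: \frac{768}{59405} - \frac{768}{59405} = 0; e_{2} e_{3} e_{4} e_{5}: -\frac{1344}{59405} + \frac{1344}{59405} = 0; e_{2} e_{3} e_{5} e_{6}: -\frac{1152}{297025} + \frac{1152}{297025} = 0; e_{2} e_{4} e_{5} e_{6}: -\frac{2688}{297025} + \frac{2688}{297025} = 0 — confirming B is simple. So B^2 = -\frac{1}{4}.
Answer: rotation, certificate B^2 = -\frac{1}{4}. The invariant at work: B^2 = -\frac{1}{4} is unchanged by conjugation, hence its sign classifies the subgroup whatever basis B is written in.


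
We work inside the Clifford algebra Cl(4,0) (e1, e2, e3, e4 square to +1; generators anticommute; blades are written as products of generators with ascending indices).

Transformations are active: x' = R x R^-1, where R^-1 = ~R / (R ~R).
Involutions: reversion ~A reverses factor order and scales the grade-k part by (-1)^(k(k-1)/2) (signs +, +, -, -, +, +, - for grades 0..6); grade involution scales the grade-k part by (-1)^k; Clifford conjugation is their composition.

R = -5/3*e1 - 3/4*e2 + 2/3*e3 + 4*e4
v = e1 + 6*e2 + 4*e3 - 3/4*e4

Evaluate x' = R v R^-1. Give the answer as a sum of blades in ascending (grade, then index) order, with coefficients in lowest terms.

~R = -5/3*e1 - 3/4*e2 + 2/3*e3 + 4*e4, and R ~R = 2849/144, so R^-1 = ~R / (2849/144).
R v = -13/2 - 37/4*e1 e2 - 22/3*e1 e3 - 11/4*e1 e4 - 7*e2 e3 - 375/16*e2 e4 - 33/2*e3 e4
Answer: 271/2849*e1 - 15690/2849*e2 - 12644/2849*e3 - 21405/11396*e4


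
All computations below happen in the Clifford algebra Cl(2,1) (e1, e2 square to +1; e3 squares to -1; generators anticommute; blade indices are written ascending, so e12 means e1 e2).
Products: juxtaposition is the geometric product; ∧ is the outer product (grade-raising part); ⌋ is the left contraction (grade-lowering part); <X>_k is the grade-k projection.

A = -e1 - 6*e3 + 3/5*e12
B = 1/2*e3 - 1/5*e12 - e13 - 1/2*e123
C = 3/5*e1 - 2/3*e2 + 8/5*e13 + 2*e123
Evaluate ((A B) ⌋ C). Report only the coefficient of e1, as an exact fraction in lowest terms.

step 1: 78/25 + 6*e1 + 1/5*e2 + 13/10*e3 - 3*e12 - 1/2*e13 + 11/10*e23 + 3/2*e123
step 2: 17/3 + 769/125*e1 - 27/25*e2 + 78/5*e3 - 13/5*e12 + 574/125*e13 + 12*e23 + 156/25*e123
Answer: 769/125


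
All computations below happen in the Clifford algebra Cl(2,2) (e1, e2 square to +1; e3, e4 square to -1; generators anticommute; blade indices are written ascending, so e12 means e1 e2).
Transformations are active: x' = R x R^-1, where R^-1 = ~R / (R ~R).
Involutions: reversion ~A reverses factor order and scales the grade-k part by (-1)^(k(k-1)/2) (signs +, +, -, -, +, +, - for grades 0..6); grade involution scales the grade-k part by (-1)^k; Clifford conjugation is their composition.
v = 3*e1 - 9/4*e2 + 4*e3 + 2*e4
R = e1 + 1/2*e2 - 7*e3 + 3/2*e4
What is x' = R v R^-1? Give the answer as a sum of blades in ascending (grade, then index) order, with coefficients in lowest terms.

~R = e1 + 1/2*e2 - 7*e3 + 3/2*e4, and R ~R = -50, so R^-1 = ~R / (-50).
R v = 215/8 - 15/4*e12 + 25*e13 - 5/2*e14 - 55/4*e23 + 35/8*e24 - 20*e34
Answer: -163/40*e1 + 137/80*e2 + 141/40*e3 - 289/80*e4


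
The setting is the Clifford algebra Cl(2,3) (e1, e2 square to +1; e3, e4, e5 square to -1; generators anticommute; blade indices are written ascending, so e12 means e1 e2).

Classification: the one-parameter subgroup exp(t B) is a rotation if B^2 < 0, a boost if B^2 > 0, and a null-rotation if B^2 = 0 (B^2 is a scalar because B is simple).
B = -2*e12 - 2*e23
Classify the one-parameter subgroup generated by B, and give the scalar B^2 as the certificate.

B^2 term by term: the squares give (-2)^2*(e12)^2 + (-2)^2*(e23)^2 = 4*(-1) + 4*(+1) = 0 (each basis 2-blade squares to minus the product of its generators' squares); cross terms between blades sharing an index anticommute and cancel. So B^2 = 0.
Answer: null-rotation, certificate B^2 = 0. Check the certificate: B^2 = 0, and that sign is decisive whatever form B takes.


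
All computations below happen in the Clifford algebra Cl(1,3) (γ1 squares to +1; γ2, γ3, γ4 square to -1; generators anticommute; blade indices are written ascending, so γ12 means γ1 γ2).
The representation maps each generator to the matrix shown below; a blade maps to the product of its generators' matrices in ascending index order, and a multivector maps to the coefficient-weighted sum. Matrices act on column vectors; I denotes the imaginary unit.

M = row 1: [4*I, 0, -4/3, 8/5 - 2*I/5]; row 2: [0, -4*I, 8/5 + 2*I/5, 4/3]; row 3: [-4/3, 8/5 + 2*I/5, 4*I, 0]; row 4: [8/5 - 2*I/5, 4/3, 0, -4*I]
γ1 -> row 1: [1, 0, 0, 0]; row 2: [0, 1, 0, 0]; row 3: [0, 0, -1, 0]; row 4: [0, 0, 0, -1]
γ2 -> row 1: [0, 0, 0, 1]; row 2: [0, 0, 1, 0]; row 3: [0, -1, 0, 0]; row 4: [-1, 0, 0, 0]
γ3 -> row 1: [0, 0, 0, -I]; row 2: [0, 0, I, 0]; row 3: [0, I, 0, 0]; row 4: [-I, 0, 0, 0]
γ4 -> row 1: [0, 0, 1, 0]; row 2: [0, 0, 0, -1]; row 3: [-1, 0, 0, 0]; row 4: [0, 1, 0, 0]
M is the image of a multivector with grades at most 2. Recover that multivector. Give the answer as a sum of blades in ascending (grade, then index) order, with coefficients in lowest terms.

Method: the blade images are trace-orthogonal — tr(rho(e_A) rho(e_B)^-1) = 4 if A = B and 0 otherwise — and rho(e_A)^-1 = (e_A)^2 * rho(e_A) with (e_A)^2 = +1 or -1, so the coefficient of e_A in the preimage is (e_A)^2 * tr(M rho(e_A))/4.
Nonzero projections over blades of grade <= 2: γ3: (γ3)^2 = -1, tr(M rho(γ3)) = -8/5, coefficient 2/5; γ12: (γ12)^2 = +1, tr(M rho(γ12)) = 32/5, coefficient 8/5; γ14: (γ14)^2 = +1, tr(M rho(γ14)) = -16/3, coefficient -4/3; γ23: (γ23)^2 = -1, tr(M rho(γ23)) = 16, coefficient -4. Every other blade of grade <= 2 projects to 0.
Answer: 2/5*γ3 + 8/5*γ12 - 4/3*γ14 - 4*γ23


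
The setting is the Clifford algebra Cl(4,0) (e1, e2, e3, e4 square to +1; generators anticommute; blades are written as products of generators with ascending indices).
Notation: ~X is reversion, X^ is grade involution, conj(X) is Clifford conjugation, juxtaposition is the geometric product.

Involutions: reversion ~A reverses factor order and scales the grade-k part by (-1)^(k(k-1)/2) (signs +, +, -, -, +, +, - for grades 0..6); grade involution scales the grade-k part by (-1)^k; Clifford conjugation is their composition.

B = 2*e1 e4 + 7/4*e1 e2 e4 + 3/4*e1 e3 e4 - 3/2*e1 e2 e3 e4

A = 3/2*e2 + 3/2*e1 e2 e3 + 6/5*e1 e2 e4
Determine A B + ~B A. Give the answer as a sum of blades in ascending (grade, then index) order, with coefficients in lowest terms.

first term: -21/10 + 12/5*e2 - 9/5*e3 + 9/4*e4 - 21/8*e1 e4 - 9/10*e2 e3 + 9/8*e2 e4 - 21/8*e3 e4 - 3*e1 e2 e4 + 9/4*e1 e3 e4 + 3*e2 e3 e4 - 9/8*e1 e2 e3 e4
second term: 21/10 - 12/5*e2 + 9/5*e3 - 9/4*e4 + 21/8*e1 e4 - 9/10*e2 e3 + 9/8*e2 e4 - 21/8*e3 e4 + 3*e1 e2 e4 - 9/4*e1 e3 e4 + 3*e2 e3 e4 - 9/8*e1 e2 e3 e4
Answer: -9/5*e2 e3 + 9/4*e2 e4 - 21/4*e3 e4 + 6*e2 e3 e4 - 9/4*e1 e2 e3 e4


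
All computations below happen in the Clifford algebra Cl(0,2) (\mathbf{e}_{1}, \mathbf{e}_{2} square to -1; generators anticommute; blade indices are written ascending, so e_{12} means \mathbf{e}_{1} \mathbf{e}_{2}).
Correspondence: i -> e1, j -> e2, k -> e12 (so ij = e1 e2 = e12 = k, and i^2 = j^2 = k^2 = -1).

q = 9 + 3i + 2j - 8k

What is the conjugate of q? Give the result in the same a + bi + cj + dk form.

In blades: q = 9 + 3 e_{1} + 2 e_{2} - 8 e_{12}.
Conjugation here is Clifford conjugation: the scalar is fixed and the grade-1 and grade-2 blades all flip sign, giving 9 - 3 e_{1} - 2 e_{2} + 8 e_{12}; translating back:
Answer: 9 - 3i - 2j + 8k


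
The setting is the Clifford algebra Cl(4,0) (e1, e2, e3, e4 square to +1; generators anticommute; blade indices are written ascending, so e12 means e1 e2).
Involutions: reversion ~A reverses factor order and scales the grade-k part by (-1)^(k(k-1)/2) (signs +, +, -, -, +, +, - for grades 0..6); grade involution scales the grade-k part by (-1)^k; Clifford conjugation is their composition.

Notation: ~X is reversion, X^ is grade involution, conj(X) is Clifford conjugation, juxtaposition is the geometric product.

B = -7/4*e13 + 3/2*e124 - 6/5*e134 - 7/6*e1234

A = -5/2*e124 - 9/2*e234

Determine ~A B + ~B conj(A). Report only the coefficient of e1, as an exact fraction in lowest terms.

first term: -15/4 - 21/4*e1 - 35/12*e3 - 27/5*e12 - 27/4*e13 + 3*e23 - 63/8*e124 + 35/8*e234
second term: -15/4 - 21/4*e1 - 35/12*e3 + 27/5*e12 + 27/4*e13 - 3*e23 + 63/8*e124 - 35/8*e234
Answer: -21/2


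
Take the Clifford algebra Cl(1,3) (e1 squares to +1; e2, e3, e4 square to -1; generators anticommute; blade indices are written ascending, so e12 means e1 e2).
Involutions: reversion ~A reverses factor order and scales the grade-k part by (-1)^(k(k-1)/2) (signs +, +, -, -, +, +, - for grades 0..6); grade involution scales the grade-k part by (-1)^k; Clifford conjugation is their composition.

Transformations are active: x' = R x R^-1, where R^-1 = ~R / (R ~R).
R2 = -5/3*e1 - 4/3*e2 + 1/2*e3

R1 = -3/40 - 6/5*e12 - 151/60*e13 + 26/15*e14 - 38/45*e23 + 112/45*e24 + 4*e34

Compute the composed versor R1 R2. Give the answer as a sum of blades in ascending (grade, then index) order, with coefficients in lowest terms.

Distribute over the terms of R2 (each basis-blade product reordered to ascending indices, repeated generators contracted through their squares):
R1 (-5/3*e1) = 1/8*e1 - 2*e2 - 151/36*e3 + 26/9*e4 + 38/27*e123 - 112/27*e124 - 20/3*e134
R1 (-4/3*e2) = -8/5*e1 + 1/10*e2 + 152/135*e3 - 448/135*e4 - 151/45*e123 + 104/45*e124 - 16/3*e234
R1 (1/2*e3) = 151/120*e1 + 19/45*e2 - 3/80*e3 + 2*e4 - 3/5*e123 - 13/15*e134 - 56/45*e234
Summing the partial products and collecting blades:
Answer: -13/60*e1 - 133/90*e2 - 6709/2160*e3 + 212/135*e4 - 344/135*e123 - 248/135*e124 - 113/15*e134 - 296/45*e234


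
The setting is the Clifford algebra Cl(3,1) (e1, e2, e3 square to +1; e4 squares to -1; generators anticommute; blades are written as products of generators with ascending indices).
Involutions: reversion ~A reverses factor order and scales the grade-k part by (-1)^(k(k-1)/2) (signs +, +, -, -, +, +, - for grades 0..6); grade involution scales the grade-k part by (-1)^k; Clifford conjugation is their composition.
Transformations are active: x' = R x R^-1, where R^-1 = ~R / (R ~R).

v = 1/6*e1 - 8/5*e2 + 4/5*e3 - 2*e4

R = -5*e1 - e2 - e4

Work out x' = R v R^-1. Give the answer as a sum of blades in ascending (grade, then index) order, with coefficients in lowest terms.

~R = -5*e1 - e2 - e4, and R ~R = 25, so R^-1 = ~R / (25).
R v = -37/30 + 49/6*e1 e2 - 4*e1 e3 + 61/6*e1 e4 - 4/5*e2 e3 + 2/5*e2 e4 + 4/5*e3 e4
Answer: 49/150*e1 + 637/375*e2 - 4/5*e3 + 787/375*e4


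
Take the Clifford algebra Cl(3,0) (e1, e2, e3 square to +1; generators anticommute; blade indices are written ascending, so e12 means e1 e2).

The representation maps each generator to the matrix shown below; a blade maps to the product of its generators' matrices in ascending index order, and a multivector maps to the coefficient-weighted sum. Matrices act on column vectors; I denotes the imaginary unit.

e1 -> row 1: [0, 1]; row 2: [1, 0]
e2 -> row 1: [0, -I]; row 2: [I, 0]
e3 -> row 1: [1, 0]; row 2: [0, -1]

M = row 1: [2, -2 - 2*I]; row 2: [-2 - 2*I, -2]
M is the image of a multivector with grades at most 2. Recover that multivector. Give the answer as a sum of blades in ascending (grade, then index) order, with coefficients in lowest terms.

Method: 1, rho(e1), rho(e2), rho(e3) form a trace-orthogonal basis of the 2x2 complex matrices (tr(X Y) = 2 if X = Y, else 0), so M = m0*1 + m1*rho(e1) + m2*rho(e2) + m3*rho(e3) with m0 = tr(M)/2 = 0, m1 = tr(M rho(e1))/2 = -2 - 2*I, m2 = tr(M rho(e2))/2 = 0, m3 = tr(M rho(e3))/2 = 2.
Multiplying table entries, the bivector images are rho(e12) = I*rho(e3), rho(e13) = -I*rho(e2), rho(e23) = I*rho(e1); with real blade coefficients the real parts of m0..m3 are the coefficients of 1, e1, e2, e3 and the imaginary parts give the bivectors (e23: Im m1, e13: -Im m2, e12: Im m3).
Answer: -2*e1 + 2*e3 - 2*e23


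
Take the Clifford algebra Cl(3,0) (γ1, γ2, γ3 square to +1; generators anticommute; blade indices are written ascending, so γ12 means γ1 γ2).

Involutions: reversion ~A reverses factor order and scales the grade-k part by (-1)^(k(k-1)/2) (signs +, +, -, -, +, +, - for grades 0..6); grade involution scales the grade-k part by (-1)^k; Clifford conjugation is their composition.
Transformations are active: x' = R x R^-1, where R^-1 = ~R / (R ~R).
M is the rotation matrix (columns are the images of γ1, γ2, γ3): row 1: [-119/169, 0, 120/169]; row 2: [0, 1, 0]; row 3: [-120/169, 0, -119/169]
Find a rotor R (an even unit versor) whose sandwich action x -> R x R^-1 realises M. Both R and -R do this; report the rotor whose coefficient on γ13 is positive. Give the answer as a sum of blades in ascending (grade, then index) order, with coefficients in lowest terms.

Method: write R = a + b12*γ12 + b13*γ13 + b23*γ23 with a^2 + b12^2 + b13^2 + b23^2 = 1 (so R^-1 = ~R). Expanding the columns R e_j ~R gives tr M = 4a^2 - 1 and, from the antisymmetric part, M21 - M12 = -4a*b12, M13 - M31 = 4a*b13, M32 - M23 = -4a*b23.
Here tr M = -69/169, so a^2 = (1 + tr M)/4 = 25/169 and a = ±5/13. Taking a = 5/13: M21 - M12 = 0, M13 - M31 = 240/169, M32 - M23 = 0, giving b12 = 0, b13 = 12/13, b23 = 0, i.e. R = 5/13 + 12/13*γ13.
Its γ13 coefficient is already positive.
Answer: 5/13 + 12/13*γ13. Why the constraint matters: R and -R act identically through the sandwich — M has trace -69/169 either way — so only the sign condition on γ13 picks one of the two preimages.


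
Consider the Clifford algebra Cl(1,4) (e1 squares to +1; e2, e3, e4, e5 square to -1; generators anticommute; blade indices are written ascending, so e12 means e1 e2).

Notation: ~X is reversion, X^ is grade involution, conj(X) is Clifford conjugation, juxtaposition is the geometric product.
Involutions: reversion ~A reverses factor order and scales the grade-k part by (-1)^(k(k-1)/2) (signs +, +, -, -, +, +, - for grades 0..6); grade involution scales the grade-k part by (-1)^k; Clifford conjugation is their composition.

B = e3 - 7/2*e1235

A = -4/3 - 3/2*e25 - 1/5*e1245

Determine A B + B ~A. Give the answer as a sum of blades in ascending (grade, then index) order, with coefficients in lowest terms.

first term: -4/3*e3 + 21/4*e13 - 7/10*e34 + 3/2*e235 + 14/3*e1235 - 1/5*e12345
second term: -4/3*e3 - 21/4*e13 + 7/10*e34 - 3/2*e235 + 14/3*e1235 - 1/5*e12345
Answer: -8/3*e3 + 28/3*e1235 - 2/5*e12345


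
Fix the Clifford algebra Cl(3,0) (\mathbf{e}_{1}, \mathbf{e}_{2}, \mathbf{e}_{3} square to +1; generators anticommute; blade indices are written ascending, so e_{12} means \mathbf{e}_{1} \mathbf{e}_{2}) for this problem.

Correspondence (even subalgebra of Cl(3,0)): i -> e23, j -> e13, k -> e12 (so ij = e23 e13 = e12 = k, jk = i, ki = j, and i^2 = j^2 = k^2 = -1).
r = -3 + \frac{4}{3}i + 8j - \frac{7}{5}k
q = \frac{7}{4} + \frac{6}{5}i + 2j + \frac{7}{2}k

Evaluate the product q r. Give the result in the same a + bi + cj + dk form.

In blades: q = \frac{7}{4} + \frac{7}{2} e_{12} + 2 e_{13} + \frac{6}{5} e_{23}, r = -3 - \frac{7}{5} e_{12} + 8 e_{13} + \frac{4}{3} e_{23}.
Distribute q over r term by term (generator squares from the signature, products reordered to ascending indices): (\frac{7}{4})*r = -\frac{21}{4} - \frac{49}{20} e_{12} + 14 e_{13} + \frac{7}{3} e_{23}; (\frac{7}{2} e_{12})*r = \frac{49}{10} - \frac{21}{2} e_{12} + \frac{14}{3} e_{13} - 28 e_{23}; (2 e_{13})*r = -16 - \frac{8}{3} e_{12} - 6 e_{13} - \frac{14}{5} e_{23}; (\frac{6}{5} e_{23})*r = -\frac{8}{5} + \frac{48}{5} e_{12} + \frac{42}{25} e_{13} - \frac{18}{5} e_{23}.
Sum: -\frac{359}{20} - \frac{361}{60} e_{12} + \frac{1076}{75} e_{13} - \frac{481}{15} e_{23}; translating back through the correspondence:
Answer: -\frac{359}{20} - \frac{481}{15}i + \frac{1076}{75}j - \frac{361}{60}k


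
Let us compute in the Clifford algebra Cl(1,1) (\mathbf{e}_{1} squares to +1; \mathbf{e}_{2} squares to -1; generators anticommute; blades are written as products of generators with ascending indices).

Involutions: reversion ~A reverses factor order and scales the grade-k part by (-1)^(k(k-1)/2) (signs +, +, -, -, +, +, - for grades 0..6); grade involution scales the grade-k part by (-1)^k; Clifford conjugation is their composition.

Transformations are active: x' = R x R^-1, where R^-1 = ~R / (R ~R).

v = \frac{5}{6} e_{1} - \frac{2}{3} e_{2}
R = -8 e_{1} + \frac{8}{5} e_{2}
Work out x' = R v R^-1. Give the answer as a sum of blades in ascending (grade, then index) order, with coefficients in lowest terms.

~R = -8 e_{1} + \frac{8}{5} e_{2}, and R ~R = \frac{1536}{25}, so R^-1 = ~R / (\frac{1536}{25}).
R v = -\frac{28}{5} + 4 e_{1} e_{2}
Answer: \frac{5}{8} e_{1} + \frac{3}{8} e_{2}


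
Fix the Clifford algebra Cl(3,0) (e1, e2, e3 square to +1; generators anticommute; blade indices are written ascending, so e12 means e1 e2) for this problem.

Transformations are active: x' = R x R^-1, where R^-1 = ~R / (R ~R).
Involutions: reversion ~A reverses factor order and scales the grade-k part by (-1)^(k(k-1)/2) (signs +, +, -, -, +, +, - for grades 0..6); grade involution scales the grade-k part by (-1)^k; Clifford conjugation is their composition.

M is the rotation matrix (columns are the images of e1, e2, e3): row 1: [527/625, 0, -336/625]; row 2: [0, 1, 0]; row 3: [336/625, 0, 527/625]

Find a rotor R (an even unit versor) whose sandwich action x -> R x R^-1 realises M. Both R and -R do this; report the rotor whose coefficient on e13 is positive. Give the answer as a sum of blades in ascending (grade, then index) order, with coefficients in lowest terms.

Method: write R = a + b12*e12 + b13*e13 + b23*e23 with a^2 + b12^2 + b13^2 + b23^2 = 1 (so R^-1 = ~R). Expanding the columns R e_j ~R gives tr M = 4a^2 - 1 and, from the antisymmetric part, M21 - M12 = -4a*b12, M13 - M31 = 4a*b13, M32 - M23 = -4a*b23.
Here tr M = 1679/625, so a^2 = (1 + tr M)/4 = 576/625 and a = ±24/25. Taking a = 24/25: M21 - M12 = 0, M13 - M31 = -672/625, M32 - M23 = 0, giving b12 = 0, b13 = -7/25, b23 = 0, i.e. R = 24/25 - 7/25*e13.
Its e13 coefficient is negative, so report the other preimage -R.
Answer: -24/25 + 7/25*e13. Why the constraint matters: R and -R act identically through the sandwich — M has trace 1679/625 either way — so only the sign condition on e13 picks one of the two preimages.


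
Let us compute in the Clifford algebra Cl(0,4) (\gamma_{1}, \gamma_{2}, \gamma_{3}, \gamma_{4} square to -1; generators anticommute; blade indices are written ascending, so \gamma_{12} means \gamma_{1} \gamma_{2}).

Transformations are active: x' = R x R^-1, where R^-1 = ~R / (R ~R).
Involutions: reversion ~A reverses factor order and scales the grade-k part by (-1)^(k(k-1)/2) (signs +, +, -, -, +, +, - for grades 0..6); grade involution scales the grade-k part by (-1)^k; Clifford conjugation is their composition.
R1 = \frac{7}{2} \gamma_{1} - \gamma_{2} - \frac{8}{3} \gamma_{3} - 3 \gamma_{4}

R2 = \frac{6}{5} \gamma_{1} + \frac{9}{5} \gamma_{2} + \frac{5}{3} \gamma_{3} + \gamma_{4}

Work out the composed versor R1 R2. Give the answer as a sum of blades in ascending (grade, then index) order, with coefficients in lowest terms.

Distribute over the terms of R1 (each basis-blade product reordered to ascending indices, repeated generators contracted through their squares):
(\frac{7}{2} \gamma_{1}) R2 = -\frac{21}{5} + \frac{63}{10} \gamma_{12} + \frac{35}{6} \gamma_{13} + \frac{7}{2} \gamma_{14}
(-\gamma_{2}) R2 = \frac{9}{5} + \frac{6}{5} \gamma_{12} - \frac{5}{3} \gamma_{23} - \gamma_{24}
(-\frac{8}{3} \gamma_{3}) R2 = \frac{40}{9} + \frac{16}{5} \gamma_{13} + \frac{24}{5} \gamma_{23} - \frac{8}{3} \gamma_{34}
(-3 \gamma_{4}) R2 = 3 + \frac{18}{5} \gamma_{14} + \frac{27}{5} \gamma_{24} + 5 \gamma_{34}
Summing the partial products and collecting blades:
Answer: \frac{227}{45} + \frac{15}{2} \gamma_{12} + \frac{271}{30} \gamma_{13} + \frac{71}{10} \gamma_{14} + \frac{47}{15} \gamma_{23} + \frac{22}{5} \gamma_{24} + \frac{7}{3} \gamma_{34}


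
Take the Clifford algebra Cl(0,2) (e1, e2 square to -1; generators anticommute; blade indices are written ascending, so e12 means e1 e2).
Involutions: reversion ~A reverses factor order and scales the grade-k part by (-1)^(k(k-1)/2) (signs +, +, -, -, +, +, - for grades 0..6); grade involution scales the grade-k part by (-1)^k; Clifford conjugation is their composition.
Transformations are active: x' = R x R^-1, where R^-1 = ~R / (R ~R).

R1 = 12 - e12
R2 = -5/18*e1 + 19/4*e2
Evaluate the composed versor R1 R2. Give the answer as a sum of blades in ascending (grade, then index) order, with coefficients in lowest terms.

Distribute over the terms of R1 (each basis-blade product reordered to ascending indices, repeated generators contracted through their squares):
(12) R2 = -10/3*e1 + 57*e2
(-e12) R2 = 19/4*e1 + 5/18*e2
Summing the partial products and collecting blades:
Answer: 17/12*e1 + 1031/18*e2


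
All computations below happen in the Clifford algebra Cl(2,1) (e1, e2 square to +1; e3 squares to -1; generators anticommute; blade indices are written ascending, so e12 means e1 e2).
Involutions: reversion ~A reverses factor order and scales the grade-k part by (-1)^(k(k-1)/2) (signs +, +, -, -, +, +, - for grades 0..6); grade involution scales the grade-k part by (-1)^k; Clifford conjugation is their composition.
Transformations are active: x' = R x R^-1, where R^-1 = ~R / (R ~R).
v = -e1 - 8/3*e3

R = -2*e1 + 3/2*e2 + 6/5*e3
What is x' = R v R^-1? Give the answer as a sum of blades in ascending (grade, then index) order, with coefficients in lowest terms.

~R = -2*e1 + 3/2*e2 + 6/5*e3, and R ~R = 481/100, so R^-1 = ~R / (481/100).
R v = 26/5 + 3/2*e12 + 98/15*e13 - 4*e23
Answer: -123/37*e1 + 120/37*e2 + 584/111*e3


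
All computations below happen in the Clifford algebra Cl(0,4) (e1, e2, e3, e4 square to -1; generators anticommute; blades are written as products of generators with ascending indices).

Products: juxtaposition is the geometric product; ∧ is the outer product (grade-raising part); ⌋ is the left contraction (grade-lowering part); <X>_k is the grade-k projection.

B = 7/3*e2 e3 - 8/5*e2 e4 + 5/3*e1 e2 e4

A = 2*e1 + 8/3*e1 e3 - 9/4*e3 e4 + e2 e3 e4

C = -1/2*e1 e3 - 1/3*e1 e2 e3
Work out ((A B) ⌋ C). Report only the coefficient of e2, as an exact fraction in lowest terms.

step 1: -8/5*e3 - 7/3*e4 + 56/9*e1 e2 - 5/3*e1 e3 - 18/5*e2 e3 - 103/12*e2 e4 + 101/12*e1 e2 e3 - 16/5*e1 e2 e4 - 40/9*e2 e3 e4 + 64/15*e1 e2 e3 e4
step 2: -131/36 - 2/5*e1 + 5/9*e2 + 56/27*e3 - 8/15*e1 e2
Answer: 5/9


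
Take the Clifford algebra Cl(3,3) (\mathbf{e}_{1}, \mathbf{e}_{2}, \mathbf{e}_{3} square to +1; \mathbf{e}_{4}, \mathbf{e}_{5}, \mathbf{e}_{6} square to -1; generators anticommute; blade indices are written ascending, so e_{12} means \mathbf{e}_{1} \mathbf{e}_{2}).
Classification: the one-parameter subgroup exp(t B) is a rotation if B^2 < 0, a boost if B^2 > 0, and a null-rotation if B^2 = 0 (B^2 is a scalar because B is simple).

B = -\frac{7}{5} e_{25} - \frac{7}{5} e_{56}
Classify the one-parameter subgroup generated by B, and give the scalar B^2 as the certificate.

B^2 term by term: the squares give (-\frac{7}{5})^2*(e_{25})^2 + (-\frac{7}{5})^2*(e_{56})^2 = \frac{49}{25}*(+1) + \frac{49}{25}*(-1) = 0 (each basis 2-blade squares to minus the product of its generators' squares); cross terms between blades sharing an index anticommute and cancel. So B^2 = 0.
Answer: null-rotation, certificate B^2 = 0. The class reads off the invariant scalar 0 directly.


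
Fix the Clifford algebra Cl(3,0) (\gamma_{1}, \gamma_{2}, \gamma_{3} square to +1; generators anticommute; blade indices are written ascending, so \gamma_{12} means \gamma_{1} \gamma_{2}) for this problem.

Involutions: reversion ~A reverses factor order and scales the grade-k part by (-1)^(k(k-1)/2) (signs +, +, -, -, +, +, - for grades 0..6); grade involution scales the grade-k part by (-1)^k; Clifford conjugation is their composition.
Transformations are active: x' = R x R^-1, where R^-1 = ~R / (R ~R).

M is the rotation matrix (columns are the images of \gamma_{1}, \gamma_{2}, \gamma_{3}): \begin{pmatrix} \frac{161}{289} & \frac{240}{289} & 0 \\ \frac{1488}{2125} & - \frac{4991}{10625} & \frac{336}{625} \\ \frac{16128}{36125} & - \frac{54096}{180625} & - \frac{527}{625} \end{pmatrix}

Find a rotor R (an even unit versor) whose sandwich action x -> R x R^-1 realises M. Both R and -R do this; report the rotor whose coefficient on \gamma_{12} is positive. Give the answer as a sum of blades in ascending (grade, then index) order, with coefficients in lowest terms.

Method: write R = a + b12*\gamma_{12} + b13*\gamma_{13} + b23*\gamma_{23} with a^2 + b12^2 + b13^2 + b23^2 = 1 (so R^-1 = ~R). Expanding the columns R e_j ~R gives tr M = 4a^2 - 1 and, from the antisymmetric part, M21 - M12 = -4a*b12, M13 - M31 = 4a*b13, M32 - M23 = -4a*b23.
Here tr M = -\frac{5461}{7225}, so a^2 = (1 + tr M)/4 = \frac{441}{7225} and a = ±\frac{21}{85}. Taking a = \frac{21}{85}: M21 - M12 = -\frac{4704}{36125}, M13 - M31 = -\frac{16128}{36125}, M32 - M23 = -\frac{6048}{7225}, giving b12 = \frac{56}{425}, b13 = -\frac{192}{425}, b23 = \frac{72}{85}, i.e. R = \frac{21}{85} + \frac{56}{425} \gamma_{12} - \frac{192}{425} \gamma_{13} + \frac{72}{85} \gamma_{23}.
Its \gamma_{12} coefficient is already positive.
Answer: \frac{21}{85} + \frac{56}{425} \gamma_{12} - \frac{192}{425} \gamma_{13} + \frac{72}{85} \gamma_{23}. Sheet selection: the two-to-one cover makes ±R indistinguishable at the matrix level (trace -\frac{5461}{7225}), so uniqueness comes from the required sign on \gamma_{12}.


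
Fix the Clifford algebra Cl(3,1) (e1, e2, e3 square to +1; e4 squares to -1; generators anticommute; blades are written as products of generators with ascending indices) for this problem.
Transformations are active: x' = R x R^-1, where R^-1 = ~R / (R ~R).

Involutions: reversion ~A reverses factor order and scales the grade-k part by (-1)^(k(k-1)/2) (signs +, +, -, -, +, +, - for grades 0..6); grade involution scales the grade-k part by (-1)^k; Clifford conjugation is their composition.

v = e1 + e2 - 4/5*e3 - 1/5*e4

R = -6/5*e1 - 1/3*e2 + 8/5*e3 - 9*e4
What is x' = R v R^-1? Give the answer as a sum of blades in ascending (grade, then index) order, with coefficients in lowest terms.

~R = -6/5*e1 - 1/3*e2 + 8/5*e3 - 9*e4, and R ~R = -692/9, so R^-1 = ~R / (-692/9).
R v = -346/75 - 13/15*e1 e2 - 16/25*e1 e3 + 231/25*e1 e4 - 4/3*e2 e3 + 136/15*e2 e4 - 188/25*e3 e4
Answer: -143/125*e1 - 26/25*e2 + 124/125*e3 - 22/25*e4


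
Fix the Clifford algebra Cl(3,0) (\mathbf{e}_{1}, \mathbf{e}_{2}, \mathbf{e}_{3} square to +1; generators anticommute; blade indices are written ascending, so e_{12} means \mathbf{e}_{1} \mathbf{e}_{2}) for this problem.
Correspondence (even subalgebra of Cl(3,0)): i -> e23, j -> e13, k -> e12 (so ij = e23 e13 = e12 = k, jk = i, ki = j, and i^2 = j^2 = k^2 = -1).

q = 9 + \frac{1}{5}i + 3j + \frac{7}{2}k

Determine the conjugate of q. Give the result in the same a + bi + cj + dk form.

In blades: q = 9 + \frac{7}{2} e_{12} + 3 e_{13} + \frac{1}{5} e_{23}.
Quaternion conjugation is reversion on the even subalgebra: the scalar is fixed and every grade-2 blade flips sign, giving 9 - \frac{7}{2} e_{12} - 3 e_{13} - \frac{1}{5} e_{23}; translating back:
Answer: 9 - \frac{1}{5}i - 3j - \frac{7}{2}k


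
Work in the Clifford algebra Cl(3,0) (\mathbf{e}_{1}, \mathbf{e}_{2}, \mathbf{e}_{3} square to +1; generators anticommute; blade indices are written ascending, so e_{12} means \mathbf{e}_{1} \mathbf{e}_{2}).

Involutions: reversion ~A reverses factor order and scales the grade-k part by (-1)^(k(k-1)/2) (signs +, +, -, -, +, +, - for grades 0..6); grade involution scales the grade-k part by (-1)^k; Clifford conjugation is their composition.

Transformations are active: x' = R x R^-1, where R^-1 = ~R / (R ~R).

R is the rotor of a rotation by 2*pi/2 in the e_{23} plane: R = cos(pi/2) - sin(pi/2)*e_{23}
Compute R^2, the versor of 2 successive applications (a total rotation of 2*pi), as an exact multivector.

Because a rotor carries half the rotation angle, composing 2 copies of this e_{23}-plane rotor multiplies the phase: 2*(pi/2) = \pi, hence R^2 = cos(\pi) - sin(\pi)*e_{23}.
cos(\pi) = -1 and sin(\pi) = 0, so R^2 = -1. The total rotation 2*pi is 1 full turn, so every vector returns to itself, yet the rotor is -1, on the OTHER sheet of the double cover (an odd number of 2*pi turns).
Answer: -1


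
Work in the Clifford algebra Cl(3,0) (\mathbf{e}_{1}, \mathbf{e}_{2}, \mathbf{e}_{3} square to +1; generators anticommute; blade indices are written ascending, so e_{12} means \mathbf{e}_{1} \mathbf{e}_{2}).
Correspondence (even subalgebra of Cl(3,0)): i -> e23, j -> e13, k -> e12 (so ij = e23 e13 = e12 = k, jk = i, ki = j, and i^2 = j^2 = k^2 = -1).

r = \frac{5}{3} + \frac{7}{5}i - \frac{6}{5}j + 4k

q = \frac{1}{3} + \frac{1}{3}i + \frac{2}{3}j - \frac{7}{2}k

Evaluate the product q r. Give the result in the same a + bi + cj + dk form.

In blades: q = \frac{1}{3} - \frac{7}{2} e_{12} + \frac{2}{3} e_{13} + \frac{1}{3} e_{23}, r = \frac{5}{3} + 4 e_{12} - \frac{6}{5} e_{13} + \frac{7}{5} e_{23}.
Distribute q over r term by term (generator squares from the signature, products reordered to ascending indices): (\frac{1}{3})*r = \frac{5}{9} + \frac{4}{3} e_{12} - \frac{2}{5} e_{13} + \frac{7}{15} e_{23}; (-\frac{7}{2} e_{12})*r = 14 - \frac{35}{6} e_{12} - \frac{49}{10} e_{13} - \frac{21}{5} e_{23}; (\frac{2}{3} e_{13})*r = \frac{4}{5} - \frac{14}{15} e_{12} + \frac{10}{9} e_{13} + \frac{8}{3} e_{23}; (\frac{1}{3} e_{23})*r = -\frac{7}{15} - \frac{2}{5} e_{12} - \frac{4}{3} e_{13} + \frac{5}{9} e_{23}.
Sum: \frac{134}{9} - \frac{35}{6} e_{12} - \frac{497}{90} e_{13} - \frac{23}{45} e_{23}; translating back through the correspondence:
Answer: \frac{134}{9} - \frac{23}{45}i - \frac{497}{90}j - \frac{35}{6}k


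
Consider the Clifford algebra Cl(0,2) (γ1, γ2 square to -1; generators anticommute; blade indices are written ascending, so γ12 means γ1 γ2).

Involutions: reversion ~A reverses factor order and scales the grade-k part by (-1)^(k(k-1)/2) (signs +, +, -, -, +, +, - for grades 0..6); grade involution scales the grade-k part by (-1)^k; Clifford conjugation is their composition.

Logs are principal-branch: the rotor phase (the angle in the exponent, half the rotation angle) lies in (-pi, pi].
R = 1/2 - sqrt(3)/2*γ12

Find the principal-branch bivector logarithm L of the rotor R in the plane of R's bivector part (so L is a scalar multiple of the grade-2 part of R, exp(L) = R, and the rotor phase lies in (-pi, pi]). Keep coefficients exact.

The scalar part of R is 1/2, which fixes the principal-branch rotor phase; the unit plane is then the bivector part divided by the sine of that phase, and L is that plane scaled by the phase.
Concretely: cos(phase) = 1/2 gives phase = ±pi/3, and since phase/sin(phase) is even the sign is immaterial: L = (phase/sin(phase)) * <R>_2 = (2*sqrt(3)*pi/9) * <R>_2.
Answer: -pi/3*γ12


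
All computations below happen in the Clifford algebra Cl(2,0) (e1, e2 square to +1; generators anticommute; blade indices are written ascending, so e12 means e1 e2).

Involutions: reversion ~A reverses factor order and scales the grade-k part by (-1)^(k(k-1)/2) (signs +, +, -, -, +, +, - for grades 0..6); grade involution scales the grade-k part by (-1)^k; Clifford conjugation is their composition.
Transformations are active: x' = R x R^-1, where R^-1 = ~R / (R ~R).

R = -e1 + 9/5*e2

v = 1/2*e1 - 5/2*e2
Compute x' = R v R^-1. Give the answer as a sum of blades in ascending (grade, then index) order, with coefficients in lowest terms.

~R = -e1 + 9/5*e2, and R ~R = 106/25, so R^-1 = ~R / (106/25).
R v = -5 + 8/5*e12
Answer: 197/106*e1 - 185/106*e2


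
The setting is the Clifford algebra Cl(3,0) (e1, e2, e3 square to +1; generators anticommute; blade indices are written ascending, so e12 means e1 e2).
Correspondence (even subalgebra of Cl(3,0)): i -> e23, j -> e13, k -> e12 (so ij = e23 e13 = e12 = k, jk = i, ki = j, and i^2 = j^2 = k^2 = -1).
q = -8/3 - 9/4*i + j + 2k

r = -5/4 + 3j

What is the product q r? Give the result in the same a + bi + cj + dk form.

In blades: q = -8/3 + 2*e12 + e13 - 9/4*e23, r = -5/4 + 3*e13.
Distribute q over r term by term (generator squares from the signature, products reordered to ascending indices): (-8/3)*r = 10/3 - 8*e13; (2*e12)*r = -5/2*e12 - 6*e23; (e13)*r = -3 - 5/4*e13; (-9/4*e23)*r = -27/4*e12 + 45/16*e23.
Sum: 1/3 - 37/4*e12 - 37/4*e13 - 51/16*e23; translating back through the correspondence:
Answer: 1/3 - 51/16*i - 37/4*j - 37/4*k
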